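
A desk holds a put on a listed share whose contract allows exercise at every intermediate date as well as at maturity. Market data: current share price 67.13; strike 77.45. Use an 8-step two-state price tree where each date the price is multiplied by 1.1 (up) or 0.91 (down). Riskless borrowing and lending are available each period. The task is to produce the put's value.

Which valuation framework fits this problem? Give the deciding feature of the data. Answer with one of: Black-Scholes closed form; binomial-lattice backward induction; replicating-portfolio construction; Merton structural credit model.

Key observation: the exercise right at every one of the 8 steps is what matters: each node needs max(77.45 − S, continuation), which only the stepwise tree valuation starting from spot 67.13 delivers.

framework: binomial-lattice backward induction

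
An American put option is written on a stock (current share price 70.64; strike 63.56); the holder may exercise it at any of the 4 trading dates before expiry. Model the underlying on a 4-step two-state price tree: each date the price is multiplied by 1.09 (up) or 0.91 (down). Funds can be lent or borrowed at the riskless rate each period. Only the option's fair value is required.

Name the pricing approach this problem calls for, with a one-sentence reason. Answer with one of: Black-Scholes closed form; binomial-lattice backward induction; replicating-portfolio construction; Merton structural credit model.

framework: binomial-lattice backward induction

Key observation: early exercise of the strike-63.56 put must be checked at each of the 4 dates (spot 70.64), which forces a node-by-node comparison of intrinsic and continuation value backward from expiry.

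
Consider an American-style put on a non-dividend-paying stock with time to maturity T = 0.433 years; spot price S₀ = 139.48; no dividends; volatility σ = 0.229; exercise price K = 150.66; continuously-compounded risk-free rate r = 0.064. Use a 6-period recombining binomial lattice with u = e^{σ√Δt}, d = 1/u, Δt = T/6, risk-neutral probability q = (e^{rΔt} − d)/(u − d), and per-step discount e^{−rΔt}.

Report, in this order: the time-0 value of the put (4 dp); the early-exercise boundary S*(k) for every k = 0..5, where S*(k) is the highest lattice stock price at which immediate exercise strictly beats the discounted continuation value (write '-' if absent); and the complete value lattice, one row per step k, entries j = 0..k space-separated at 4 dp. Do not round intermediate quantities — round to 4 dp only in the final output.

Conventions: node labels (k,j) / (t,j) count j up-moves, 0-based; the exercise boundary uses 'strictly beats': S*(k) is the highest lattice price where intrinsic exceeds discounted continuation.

price = 13.6489
boundary = - - 123.3326 131.1580 123.3326 131.1580
tree:
13.6489
19.7194 8.2161
27.3274 12.9339 3.9729
34.6859 19.5020 7.0395 1.2025
41.6054 27.3274 12.0384 2.5286 0.0000
48.1121 34.6859 19.5020 5.3169 0.0000 0.0000
54.2305 41.6054 27.3274 11.1800 0.0000 0.0000 0.0000

params: Δt=0.07217 u=1.06345 d=0.94034 q=0.52223 e^(-rΔt)=0.99539
t_6 payoffs: 54.2305 41.6054 27.3274 11.1800 0.0000 0.0000 0.0000
t_5: node(5,0) S=102.5479 payoff=48.1121 vs cont=47.4178 → 48.1121 [stop]  node(5,1) S=115.9741 payoff=34.6859 vs cont=33.9917 → 34.6859 [stop]  node(5,2) S=131.1580 payoff=19.5020 vs cont=18.8077 → 19.5020 [stop]  node(5,3) S=148.3300 payoff=2.3300 vs cont=5.3169 → 5.3169 [wait]  node(5,4) S=167.7502 payoff=0.0000 vs cont=0.0000 → 0.0000 [wait]  node(5,5) S=189.7130 payoff=0.0000 vs cont=0.0000 → 0.0000 [wait]  ⇒ S*(5)=131.1580
t_4: node(4,0) S=109.0546 payoff=41.6054 vs cont=40.9112 → 41.6054 [stop]  node(4,1) S=123.3326 payoff=27.3274 vs cont=26.6332 → 27.3274 [stop]  node(4,2) S=139.4800 payoff=11.1800 vs cont=12.0384 → 12.0384 [wait]  node(4,3) S=157.7415 payoff=0.0000 vs cont=2.5286 → 2.5286 [wait]  node(4,4) S=178.3939 payoff=0.0000 vs cont=0.0000 → 0.0000 [wait]  ⇒ S*(4)=123.3326
t_3: node(3,0) S=115.9741 payoff=34.6859 vs cont=33.9917 → 34.6859 [stop]  node(3,1) S=131.1580 payoff=19.5020 vs cont=19.2539 → 19.5020 [stop]  node(3,2) S=148.3300 payoff=2.3300 vs cont=7.0395 → 7.0395 [wait]  node(3,3) S=167.7502 payoff=0.0000 vs cont=1.2025 → 1.2025 [wait]  ⇒ S*(3)=131.1580
t_2: node(2,0) S=123.3326 payoff=27.3274 vs cont=26.6332 → 27.3274 [stop]  node(2,1) S=139.4800 payoff=11.1800 vs cont=12.9339 → 12.9339 [wait]  node(2,2) S=157.7415 payoff=0.0000 vs cont=3.9729 → 3.9729 [wait]  ⇒ S*(2)=123.3326
t_1: node(1,0) S=131.1580 payoff=19.5020 vs cont=19.7194 → 19.7194 [wait]  node(1,1) S=148.3300 payoff=2.3300 vs cont=8.2161 → 8.2161 [wait]  ⇒ S*(1)=-
t_0: node(0,0) S=139.4800 payoff=11.1800 vs cont=13.6489 → 13.6489 [wait]  ⇒ S*(0)=-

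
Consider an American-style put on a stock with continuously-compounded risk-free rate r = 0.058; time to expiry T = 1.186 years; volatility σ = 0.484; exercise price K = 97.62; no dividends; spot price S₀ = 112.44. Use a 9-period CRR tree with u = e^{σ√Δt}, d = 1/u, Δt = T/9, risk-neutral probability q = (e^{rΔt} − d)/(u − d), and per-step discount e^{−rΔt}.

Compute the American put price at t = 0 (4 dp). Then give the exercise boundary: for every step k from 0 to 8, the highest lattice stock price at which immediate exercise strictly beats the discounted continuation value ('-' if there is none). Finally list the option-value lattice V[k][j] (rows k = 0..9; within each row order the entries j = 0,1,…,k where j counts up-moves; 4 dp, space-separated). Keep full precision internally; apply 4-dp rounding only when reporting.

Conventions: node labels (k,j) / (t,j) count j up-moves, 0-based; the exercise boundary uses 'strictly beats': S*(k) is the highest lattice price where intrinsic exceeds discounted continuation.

price = 12.6008
boundary = - - - - 55.6804 46.7087 55.6804 66.3754 79.1246
tree:
12.6008
17.8014 7.1217
24.4734 10.7985 3.2194
32.6104 15.9771 5.3144 0.9825
41.9396 22.9422 8.6246 1.7836 0.1231
50.9113 31.7449 13.6941 3.2249 0.2376 0.0000
58.4374 41.9396 21.1174 5.8045 0.4586 0.0000 0.0000
64.7508 50.9113 31.2446 10.3930 0.8851 0.0000 0.0000 0.0000
70.0470 58.4374 41.9396 18.4954 1.7084 0.0000 0.0000 0.0000 0.0000
74.4898 64.7508 50.9113 31.2446 3.2973 0.0000 0.0000 0.0000 0.0000 0.0000

params: Δt=0.13178 u=1.19208 d=0.83887 q=0.47791 e^(-rΔt)=0.99239
t_9 payoffs: 74.4898 64.7508 50.9113 31.2446 3.2973 0.0000 0.0000 0.0000 0.0000 0.0000
t_8: node(8,0) S=27.5730 payoff=70.0470 vs cont=69.3037 → 70.0470 [stop]  node(8,1) S=39.1826 payoff=58.4374 vs cont=57.6941 → 58.4374 [stop]  node(8,2) S=55.6804 payoff=41.9396 vs cont=41.1963 → 41.9396 [stop]  node(8,3) S=79.1246 payoff=18.4954 vs cont=17.7521 → 18.4954 [stop]  node(8,4) S=112.4400 payoff=0.0000 vs cont=1.7084 → 1.7084 [wait]  node(8,5) S=159.7828 payoff=0.0000 vs cont=0.0000 → 0.0000 [wait]  node(8,6) S=227.0593 payoff=0.0000 vs cont=0.0000 → 0.0000 [wait]  node(8,7) S=322.6625 payoff=0.0000 vs cont=0.0000 → 0.0000 [wait]  node(8,8) S=458.5194 payoff=0.0000 vs cont=0.0000 → 0.0000 [wait]  ⇒ S*(8)=79.1246
t_7: node(7,0) S=32.8692 payoff=64.7508 vs cont=64.0076 → 64.7508 [stop]  node(7,1) S=46.7087 payoff=50.9113 vs cont=50.1680 → 50.9113 [stop]  node(7,2) S=66.3754 payoff=31.2446 vs cont=30.5013 → 31.2446 [stop]  node(7,3) S=94.3227 payoff=3.2973 vs cont=10.3930 → 10.3930 [wait]  node(7,4) S=134.0372 payoff=0.0000 vs cont=0.8851 → 0.8851 [wait]  node(7,5) S=190.4735 payoff=0.0000 vs cont=0.0000 → 0.0000 [wait]  node(7,6) S=270.6723 payoff=0.0000 vs cont=0.0000 → 0.0000 [wait]  node(7,7) S=384.6388 payoff=0.0000 vs cont=0.0000 → 0.0000 [wait]  ⇒ S*(7)=66.3754
t_6: node(6,0) S=39.1826 payoff=58.4374 vs cont=57.6941 → 58.4374 [stop]  node(6,1) S=55.6804 payoff=41.9396 vs cont=41.1963 → 41.9396 [stop]  node(6,2) S=79.1246 payoff=18.4954 vs cont=21.1174 → 21.1174 [wait]  node(6,3) S=112.4400 payoff=0.0000 vs cont=5.8045 → 5.8045 [wait]  node(6,4) S=159.7828 payoff=0.0000 vs cont=0.4586 → 0.4586 [wait]  node(6,5) S=227.0593 payoff=0.0000 vs cont=0.0000 → 0.0000 [wait]  node(6,6) S=322.6625 payoff=0.0000 vs cont=0.0000 → 0.0000 [wait]  ⇒ S*(6)=55.6804
t_5: node(5,0) S=46.7087 payoff=50.9113 vs cont=50.1680 → 50.9113 [stop]  node(5,1) S=66.3754 payoff=31.2446 vs cont=31.7449 → 31.7449 [wait]  node(5,2) S=94.3227 payoff=3.2973 vs cont=13.6941 → 13.6941 [wait]  node(5,3) S=134.0372 payoff=0.0000 vs cont=3.2249 → 3.2249 [wait]  node(5,4) S=190.4735 payoff=0.0000 vs cont=0.2376 → 0.2376 [wait]  node(5,5) S=270.6723 payoff=0.0000 vs cont=0.0000 → 0.0000 [wait]  ⇒ S*(5)=46.7087
t_4: node(4,0) S=55.6804 payoff=41.9396 vs cont=41.4336 → 41.9396 [stop]  node(4,1) S=79.1246 payoff=18.4954 vs cont=22.9422 → 22.9422 [wait]  node(4,2) S=112.4400 payoff=0.0000 vs cont=8.6246 → 8.6246 [wait]  node(4,3) S=159.7828 payoff=0.0000 vs cont=1.7836 → 1.7836 [wait]  node(4,4) S=227.0593 payoff=0.0000 vs cont=0.1231 → 0.1231 [wait]  ⇒ S*(4)=55.6804
t_3: node(3,0) S=66.3754 payoff=31.2446 vs cont=32.6104 → 32.6104 [wait]  node(3,1) S=94.3227 payoff=3.2973 vs cont=15.9771 → 15.9771 [wait]  node(3,2) S=134.0372 payoff=0.0000 vs cont=5.3144 → 5.3144 [wait]  node(3,3) S=190.4735 payoff=0.0000 vs cont=0.9825 → 0.9825 [wait]  ⇒ S*(3)=-
t_2: node(2,0) S=79.1246 payoff=18.4954 vs cont=24.4734 → 24.4734 [wait]  node(2,1) S=112.4400 payoff=0.0000 vs cont=10.7985 → 10.7985 [wait]  node(2,2) S=159.7828 payoff=0.0000 vs cont=3.2194 → 3.2194 [wait]  ⇒ S*(2)=-
t_1: node(1,0) S=94.3227 payoff=3.2973 vs cont=17.8014 → 17.8014 [wait]  node(1,1) S=134.0372 payoff=0.0000 vs cont=7.1217 → 7.1217 [wait]  ⇒ S*(1)=-
t_0: node(0,0) S=112.4400 payoff=0.0000 vs cont=12.6008 → 12.6008 [wait]  ⇒ S*(0)=-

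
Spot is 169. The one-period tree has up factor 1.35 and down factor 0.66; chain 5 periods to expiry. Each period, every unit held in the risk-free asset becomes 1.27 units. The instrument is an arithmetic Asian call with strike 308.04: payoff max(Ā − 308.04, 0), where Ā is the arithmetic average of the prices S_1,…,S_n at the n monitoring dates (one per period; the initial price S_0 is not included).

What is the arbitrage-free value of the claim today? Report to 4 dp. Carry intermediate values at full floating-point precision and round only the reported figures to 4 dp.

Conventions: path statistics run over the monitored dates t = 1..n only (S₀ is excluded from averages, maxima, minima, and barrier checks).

price = 25.6088

With p* = (R−d)/(u−d) = 0.8841, sum probability × payoff across the paths and divide by R^5.
Enumerate all 2^5 = 32 price paths (U = up ×1.35, D = down ×0.66); each path with k up-moves has probability p*^k·(1−p*)^(5−k).
DDDDD: Ā=57.3950, payoff=0.0000, prob=0.000021
UDDDD: Ā=117.3988, payoff=0.0000, prob=0.000160
DUDDD: Ā=94.0768, payoff=0.0000, prob=0.000160
UUDDD: Ā=192.4299, payoff=0.0000, prob=0.001218
DDUDD: Ā=78.6843, payoff=0.0000, prob=0.000160
UDUDD: Ā=160.9452, payoff=0.0000, prob=0.001218
DUUDD: Ā=137.6232, payoff=0.0000, prob=0.001218
UUUDD: Ā=281.5020, payoff=0.0000, prob=0.009288
DDDUD: Ā=68.5253, payoff=0.0000, prob=0.000160
UDDUD: Ā=140.1653, payoff=0.0000, prob=0.001218
DUDUD: Ā=116.8433, payoff=0.0000, prob=0.001218
UUDUD: Ā=238.9977, payoff=0.0000, prob=0.009288
DDUUD: Ā=101.4508, payoff=0.0000, prob=0.001218
UDUUD: Ā=207.5130, payoff=0.0000, prob=0.009288
DUUUD: Ā=184.1910, payoff=0.0000, prob=0.009288
UUUUD: Ā=376.7542, payoff=68.7142, prob=0.070821
DDDDU: Ā=61.8203, payoff=0.0000, prob=0.000160
UDDDU: Ā=126.4506, payoff=0.0000, prob=0.001218
DUDDU: Ā=103.1286, payoff=0.0000, prob=0.001218
UUDDU: Ā=210.9448, payoff=0.0000, prob=0.009288
DDUDU: Ā=87.7360, payoff=0.0000, prob=0.001218
UDUDU: Ā=179.4601, payoff=0.0000, prob=0.009288
DUUDU: Ā=156.1381, payoff=0.0000, prob=0.009288
UUUDU: Ā=319.3734, payoff=11.3334, prob=0.070821
DDDUU: Ā=77.5770, payoff=0.0000, prob=0.001218
UDDUU: Ā=158.6802, payoff=0.0000, prob=0.009288
DUDUU: Ā=135.3582, payoff=0.0000, prob=0.009288
UUDUU: Ā=276.8690, payoff=0.0000, prob=0.070821
DDUUU: Ā=119.9657, payoff=0.0000, prob=0.009288
UDUUU: Ā=245.3843, payoff=0.0000, prob=0.070821
DUUUU: Ā=222.0623, payoff=0.0000, prob=0.070821
UUUUU: Ā=454.2184, payoff=146.1784, prob=0.540012
Price = Σ prob·payoff / R^5 = 84.607232 / 3.303837 = 25.6088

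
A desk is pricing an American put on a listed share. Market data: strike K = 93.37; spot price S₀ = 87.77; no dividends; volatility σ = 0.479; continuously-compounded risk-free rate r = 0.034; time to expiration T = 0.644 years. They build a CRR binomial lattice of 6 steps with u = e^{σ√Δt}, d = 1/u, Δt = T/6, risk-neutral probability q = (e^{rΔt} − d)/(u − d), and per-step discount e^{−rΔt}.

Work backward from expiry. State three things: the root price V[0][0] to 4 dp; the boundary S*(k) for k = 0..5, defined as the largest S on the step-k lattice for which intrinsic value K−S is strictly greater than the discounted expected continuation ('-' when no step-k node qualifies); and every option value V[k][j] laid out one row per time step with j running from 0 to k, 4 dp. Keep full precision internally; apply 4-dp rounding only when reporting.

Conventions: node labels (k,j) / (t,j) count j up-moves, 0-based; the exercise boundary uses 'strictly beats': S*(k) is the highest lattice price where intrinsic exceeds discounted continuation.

Δt=0.10733  u=1.16991  d=0.85476  q=0.47245  discount=0.99636
step 6 (expiry): payoffs max(K−S,0) = 59.1385 46.5175 29.2432 5.6000 0.0000 0.0000 0.0000
step 5: (k=5,j=0): S=40.0479, K−S=53.3221, hold=52.9820 ⇒ V=53.3221 exercise | (k=5,j=1): S=54.8133, K−S=38.5567, hold=38.2166 ⇒ V=38.5567 exercise | (k=5,j=2): S=75.0227, K−S=18.3473, hold=18.0072 ⇒ V=18.3473 exercise | (k=5,j=3): S=102.6832, K−S=0.0000, hold=2.9435 ⇒ V=2.9435 continue | (k=5,j=4): S=140.5420, K−S=0.0000, hold=0.0000 ⇒ V=0.0000 continue | (k=5,j=5): S=192.3591, K−S=0.0000, hold=0.0000 ⇒ V=0.0000 continue  boundary S*=75.0227
step 4: (k=4,j=0): S=46.8525, K−S=46.5175, hold=46.1774 ⇒ V=46.5175 exercise | (k=4,j=1): S=64.1268, K−S=29.2432, hold=28.9031 ⇒ V=29.2432 exercise | (k=4,j=2): S=87.7700, K−S=5.6000, hold=11.0295 ⇒ V=11.0295 continue | (k=4,j=3): S=120.1304, K−S=0.0000, hold=1.5472 ⇒ V=1.5472 continue | (k=4,j=4): S=164.4218, K−S=0.0000, hold=0.0000 ⇒ V=0.0000 continue  boundary S*=64.1268
step 3: (k=3,j=0): S=54.8133, K−S=38.5567, hold=38.2166 ⇒ V=38.5567 exercise | (k=3,j=1): S=75.0227, K−S=18.3473, hold=20.5630 ⇒ V=20.5630 continue | (k=3,j=2): S=102.6832, K−S=0.0000, hold=6.5257 ⇒ V=6.5257 continue | (k=3,j=3): S=140.5420, K−S=0.0000, hold=0.8133 ⇒ V=0.8133 continue  boundary S*=54.8133
step 2: (k=2,j=0): S=64.1268, K−S=29.2432, hold=29.9461 ⇒ V=29.9461 continue | (k=2,j=1): S=87.7700, K−S=5.6000, hold=13.8803 ⇒ V=13.8803 continue | (k=2,j=2): S=120.1304, K−S=0.0000, hold=3.8129 ⇒ V=3.8129 continue  boundary S*=-
step 1: (k=1,j=0): S=75.0227, K−S=18.3473, hold=22.2744 ⇒ V=22.2744 continue | (k=1,j=1): S=102.6832, K−S=0.0000, hold=9.0908 ⇒ V=9.0908 continue  boundary S*=-
step 0: (k=0,j=0): S=87.7700, K−S=5.6000, hold=15.9874 ⇒ V=15.9874 continue  boundary S*=-

price = 15.9874
boundary = - - - 54.8133 64.1268 75.0227
tree:
15.9874
22.2744 9.0908
29.9461 13.8803 3.8129
38.5567 20.5630 6.5257 0.8133
46.5175 29.2432 11.0295 1.5472 0.0000
53.3221 38.5567 18.3473 2.9435 0.0000 0.0000
59.1385 46.5175 29.2432 5.6000 0.0000 0.0000 0.0000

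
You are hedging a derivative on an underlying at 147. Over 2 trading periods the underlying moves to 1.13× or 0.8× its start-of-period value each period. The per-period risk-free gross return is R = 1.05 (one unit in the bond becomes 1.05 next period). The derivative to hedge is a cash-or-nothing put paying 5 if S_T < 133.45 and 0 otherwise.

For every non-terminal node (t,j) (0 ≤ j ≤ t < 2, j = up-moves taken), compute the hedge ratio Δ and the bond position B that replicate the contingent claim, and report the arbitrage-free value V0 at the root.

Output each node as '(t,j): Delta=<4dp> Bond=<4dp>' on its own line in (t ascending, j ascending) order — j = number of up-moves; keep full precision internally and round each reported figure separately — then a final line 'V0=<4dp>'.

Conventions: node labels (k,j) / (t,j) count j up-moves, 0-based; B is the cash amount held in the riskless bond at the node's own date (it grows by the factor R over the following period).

(0,0): Delta=-0.0744 Bond=12.8642
(1,0): Delta=0.0000 Bond=4.7619
(1,1): Delta=-0.0912 Bond=16.3059
V0=1.9323

Arbitrage-free pricing uses the up-move probability p* = (R−d)/(u−d) = 0.7576, discounting each step at R = 1.05.
Terminal payoffs: V(2,0)=5.0000, V(2,1)=5.0000, V(2,2)=0.0000
(1,0): S=117.6000. Δ = (V_up−V_dn)/(S_up−S_dn) = (5.0000−5.0000)/(132.8880−94.0800) = 0.0000. V = [p*·5.0000 + (1−p*)·5.0000]/1.05 = 4.7619. B = V − Δ·S = 4.7619.
(1,1): S=166.1100. Δ = (V_up−V_dn)/(S_up−S_dn) = (0.0000−5.0000)/(187.7043−132.8880) = -0.0912. V = [p*·0.0000 + (1−p*)·5.0000]/1.05 = 1.1544. B = V − Δ·S = 16.3059.
(0,0): S=147.0000. Δ = (V_up−V_dn)/(S_up−S_dn) = (1.1544−4.7619)/(166.1100−117.6000) = -0.0744. V = [p*·1.1544 + (1−p*)·4.7619]/1.05 = 1.9323. B = V − Δ·S = 12.8642.
Sanity check at the root: Δ(0,0)·S0 + B(0,0) reproduces V0 = 1.9323.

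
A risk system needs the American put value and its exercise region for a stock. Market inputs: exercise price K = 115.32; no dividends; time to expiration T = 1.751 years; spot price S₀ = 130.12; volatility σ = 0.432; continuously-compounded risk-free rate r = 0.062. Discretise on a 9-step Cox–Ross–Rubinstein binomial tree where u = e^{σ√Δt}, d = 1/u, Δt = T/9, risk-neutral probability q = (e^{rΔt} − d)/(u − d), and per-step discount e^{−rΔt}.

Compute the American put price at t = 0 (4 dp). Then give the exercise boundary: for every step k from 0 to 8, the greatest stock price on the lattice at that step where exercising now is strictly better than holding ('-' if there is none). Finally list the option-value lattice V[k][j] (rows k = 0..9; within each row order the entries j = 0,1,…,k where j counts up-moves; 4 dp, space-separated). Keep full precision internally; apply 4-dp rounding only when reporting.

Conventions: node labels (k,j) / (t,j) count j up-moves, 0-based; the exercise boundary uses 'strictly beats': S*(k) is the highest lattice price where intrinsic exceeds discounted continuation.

Δt=0.19456, u=1.20991, d=0.82651, q=0.48416, disc=e^(-rΔt)=0.98801
k=9 terminal: V=max(K-S,0) → 91.9016 81.0381 65.1351 41.8548 7.7751 0.0000 0.0000 0.0000 0.0000 0.0000
k=8: j=0 S=28.3342 intr=86.9858 cont=85.6031 V=86.9858[EX]; j=1 S=41.4781 intr=73.8419 cont=72.4592 V=73.8419[EX]; j=2 S=60.7194 intr=54.6006 cont=53.2179 V=54.6006[EX]; j=3 S=88.8865 intr=26.4335 cont=25.0508 V=26.4335[EX]; j=4 S=130.1200 intr=0.0000 cont=3.9626 V=3.9626[hold]; j=5 S=190.4813 intr=0.0000 cont=0.0000 V=0.0000[hold]; j=6 S=278.8436 intr=0.0000 cont=0.0000 V=0.0000[hold]; j=7 S=408.1963 intr=0.0000 cont=0.0000 V=0.0000[hold]; j=8 S=597.5543 intr=0.0000 cont=0.0000 V=0.0000[hold]  S*(8)=88.8865
k=7: j=0 S=34.2819 intr=81.0381 cont=79.6554 V=81.0381[EX]; j=1 S=50.1849 intr=65.1351 cont=63.7524 V=65.1351[EX]; j=2 S=73.4652 intr=41.8548 cont=40.4721 V=41.8548[EX]; j=3 S=107.5449 intr=7.7751 cont=15.3676 V=15.3676[hold]; j=4 S=157.4339 intr=0.0000 cont=2.0196 V=2.0196[hold]; j=5 S=230.4658 intr=0.0000 cont=0.0000 V=0.0000[hold]; j=6 S=337.3766 intr=0.0000 cont=0.0000 V=0.0000[hold]; j=7 S=493.8820 intr=0.0000 cont=0.0000 V=0.0000[hold]  S*(7)=73.4652
k=6: j=0 S=41.4781 intr=73.8419 cont=72.4592 V=73.8419[EX]; j=1 S=60.7194 intr=54.6006 cont=53.2179 V=54.6006[EX]; j=2 S=88.8865 intr=26.4335 cont=28.6827 V=28.6827[hold]; j=3 S=130.1200 intr=0.0000 cont=8.7983 V=8.7983[hold]; j=4 S=190.4813 intr=0.0000 cont=1.0293 V=1.0293[hold]; j=5 S=278.8436 intr=0.0000 cont=0.0000 V=0.0000[hold]; j=6 S=408.1963 intr=0.0000 cont=0.0000 V=0.0000[hold]  S*(6)=60.7194
k=5: j=0 S=50.1849 intr=65.1351 cont=63.7524 V=65.1351[EX]; j=1 S=73.4652 intr=41.8548 cont=41.5480 V=41.8548[EX]; j=2 S=107.5449 intr=7.7751 cont=18.8270 V=18.8270[hold]; j=3 S=157.4339 intr=0.0000 cont=4.9765 V=4.9765[hold]; j=4 S=230.4658 intr=0.0000 cont=0.5246 V=0.5246[hold]; j=5 S=337.3766 intr=0.0000 cont=0.0000 V=0.0000[hold]  S*(5)=73.4652
k=4: j=0 S=60.7194 intr=54.6006 cont=53.2179 V=54.6006[EX]; j=1 S=88.8865 intr=26.4335 cont=30.3376 V=30.3376[hold]; j=2 S=130.1200 intr=0.0000 cont=11.9758 V=11.9758[hold]; j=3 S=190.4813 intr=0.0000 cont=2.7872 V=2.7872[hold]; j=4 S=278.8436 intr=0.0000 cont=0.2674 V=0.2674[hold]  S*(4)=60.7194
k=3: j=0 S=73.4652 intr=41.8548 cont=42.3396 V=42.3396[hold]; j=1 S=107.5449 intr=7.7751 cont=21.1904 V=21.1904[hold]; j=2 S=157.4339 intr=0.0000 cont=7.4368 V=7.4368[hold]; j=3 S=230.4658 intr=0.0000 cont=1.5484 V=1.5484[hold]  S*(3)=-
k=2: j=0 S=88.8865 intr=26.4335 cont=31.7152 V=31.7152[hold]; j=1 S=130.1200 intr=0.0000 cont=14.3573 V=14.3573[hold]; j=2 S=190.4813 intr=0.0000 cont=4.5309 V=4.5309[hold]  S*(2)=-
k=1: j=0 S=107.5449 intr=7.7751 cont=23.0317 V=23.0317[hold]; j=1 S=157.4339 intr=0.0000 cont=9.4847 V=9.4847[hold]  S*(1)=-
k=0: j=0 S=130.1200 intr=0.0000 cont=16.2753 V=16.2753[hold]  S*(0)=-

price = 16.2753
boundary = - - - - 60.7194 73.4652 60.7194 73.4652 88.8865
tree:
16.2753
23.0317 9.4847
31.7152 14.3573 4.5309
42.3396 21.1904 7.4368 1.5484
54.6006 30.3376 11.9758 2.7872 0.2674
65.1351 41.8548 18.8270 4.9765 0.5246 0.0000
73.8419 54.6006 28.6827 8.7983 1.0293 0.0000 0.0000
81.0381 65.1351 41.8548 15.3676 2.0196 0.0000 0.0000 0.0000
86.9858 73.8419 54.6006 26.4335 3.9626 0.0000 0.0000 0.0000 0.0000
91.9016 81.0381 65.1351 41.8548 7.7751 0.0000 0.0000 0.0000 0.0000 0.0000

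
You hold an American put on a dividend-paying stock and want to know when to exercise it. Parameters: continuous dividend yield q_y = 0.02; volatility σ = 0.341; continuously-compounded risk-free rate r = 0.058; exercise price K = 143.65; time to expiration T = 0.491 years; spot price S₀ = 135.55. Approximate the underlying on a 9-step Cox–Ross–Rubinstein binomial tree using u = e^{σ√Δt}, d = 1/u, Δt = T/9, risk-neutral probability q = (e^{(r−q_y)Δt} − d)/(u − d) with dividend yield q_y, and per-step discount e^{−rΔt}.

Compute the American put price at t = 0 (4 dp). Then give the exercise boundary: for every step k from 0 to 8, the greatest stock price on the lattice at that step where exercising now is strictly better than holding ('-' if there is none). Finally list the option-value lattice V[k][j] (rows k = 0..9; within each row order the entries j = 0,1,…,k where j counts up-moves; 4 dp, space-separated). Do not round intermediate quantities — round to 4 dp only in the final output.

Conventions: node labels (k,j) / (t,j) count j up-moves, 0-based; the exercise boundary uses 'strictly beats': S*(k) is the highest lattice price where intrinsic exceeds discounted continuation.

price = 16.2562
boundary = - - - 106.7401 98.5683 106.7401 115.5895 106.7401 115.5895
tree:
16.2562
22.0508 10.4042
29.0085 15.0406 5.7051
36.9099 21.0727 8.9366 2.4200
45.0817 28.4713 13.6029 4.1974 0.6086
52.6280 36.9099 19.9800 7.1352 1.2045 0.0000
59.5965 45.0817 28.0605 11.8021 2.3837 0.0000 0.0000
66.0315 52.6280 36.9099 18.7680 4.7176 0.0000 0.0000 0.0000
71.9739 59.5965 45.0817 28.0605 9.3364 0.0000 0.0000 0.0000 0.0000
77.4613 66.0315 52.6280 36.9099 18.4775 0.0000 0.0000 0.0000 0.0000 0.0000

Δt=0.05456  u=1.08291  d=0.92344  q=0.49311  discount=0.99684
step 9 (expiry): payoffs max(K−S,0) = 77.4613 66.0315 52.6280 36.9099 18.4775 0.0000 0.0000 0.0000 0.0000 0.0000
step 8: (k=8,j=0): S=71.6761, K−S=71.9739, hold=71.5982 ⇒ V=71.9739 exercise | (k=8,j=1): S=84.0535, K−S=59.5965, hold=59.2343 ⇒ V=59.5965 exercise | (k=8,j=2): S=98.5683, K−S=45.0817, hold=44.7354 ⇒ V=45.0817 exercise | (k=8,j=3): S=115.5895, K−S=28.0605, hold=27.7328 ⇒ V=28.0605 exercise | (k=8,j=4): S=135.5500, K−S=8.1000, hold=9.3364 ⇒ V=9.3364 continue | (k=8,j=5): S=158.9574, K−S=0.0000, hold=0.0000 ⇒ V=0.0000 continue | (k=8,j=6): S=186.4069, K−S=0.0000, hold=0.0000 ⇒ V=0.0000 continue | (k=8,j=7): S=218.5965, K−S=0.0000, hold=0.0000 ⇒ V=0.0000 continue | (k=8,j=8): S=256.3447, K−S=0.0000, hold=0.0000 ⇒ V=0.0000 continue  boundary S*=115.5895
step 7: (k=7,j=0): S=77.6185, K−S=66.0315, hold=65.6623 ⇒ V=66.0315 exercise | (k=7,j=1): S=91.0220, K−S=52.6280, hold=52.2734 ⇒ V=52.6280 exercise | (k=7,j=2): S=106.7401, K−S=36.9099, hold=36.5725 ⇒ V=36.9099 exercise | (k=7,j=3): S=125.1725, K−S=18.4775, hold=18.7680 ⇒ V=18.7680 continue | (k=7,j=4): S=146.7879, K−S=0.0000, hold=4.7176 ⇒ V=4.7176 continue | (k=7,j=5): S=172.1359, K−S=0.0000, hold=0.0000 ⇒ V=0.0000 continue | (k=7,j=6): S=201.8611, K−S=0.0000, hold=0.0000 ⇒ V=0.0000 continue | (k=7,j=7): S=236.7194, K−S=0.0000, hold=0.0000 ⇒ V=0.0000 continue  boundary S*=106.7401
step 6: (k=6,j=0): S=84.0535, K−S=59.5965, hold=59.2343 ⇒ V=59.5965 exercise | (k=6,j=1): S=98.5683, K−S=45.0817, hold=44.7354 ⇒ V=45.0817 exercise | (k=6,j=2): S=115.5895, K−S=28.0605, hold=27.8755 ⇒ V=28.0605 exercise | (k=6,j=3): S=135.5500, K−S=8.1000, hold=11.8021 ⇒ V=11.8021 continue | (k=6,j=4): S=158.9574, K−S=0.0000, hold=2.3837 ⇒ V=2.3837 continue | (k=6,j=5): S=186.4069, K−S=0.0000, hold=0.0000 ⇒ V=0.0000 continue | (k=6,j=6): S=218.5965, K−S=0.0000, hold=0.0000 ⇒ V=0.0000 continue  boundary S*=115.5895
step 5: (k=5,j=0): S=91.0220, K−S=52.6280, hold=52.2734 ⇒ V=52.6280 exercise | (k=5,j=1): S=106.7401, K−S=36.9099, hold=36.5725 ⇒ V=36.9099 exercise | (k=5,j=2): S=125.1725, K−S=18.4775, hold=19.9800 ⇒ V=19.9800 continue | (k=5,j=3): S=146.7879, K−S=0.0000, hold=7.1352 ⇒ V=7.1352 continue | (k=5,j=4): S=172.1359, K−S=0.0000, hold=1.2045 ⇒ V=1.2045 continue | (k=5,j=5): S=201.8611, K−S=0.0000, hold=0.0000 ⇒ V=0.0000 continue  boundary S*=106.7401
step 4: (k=4,j=0): S=98.5683, K−S=45.0817, hold=44.7354 ⇒ V=45.0817 exercise | (k=4,j=1): S=115.5895, K−S=28.0605, hold=28.4713 ⇒ V=28.4713 continue | (k=4,j=2): S=135.5500, K−S=8.1000, hold=13.6029 ⇒ V=13.6029 continue | (k=4,j=3): S=158.9574, K−S=0.0000, hold=4.1974 ⇒ V=4.1974 continue | (k=4,j=4): S=186.4069, K−S=0.0000, hold=0.6086 ⇒ V=0.6086 continue  boundary S*=98.5683
step 3: (k=3,j=0): S=106.7401, K−S=36.9099, hold=36.7744 ⇒ V=36.9099 exercise | (k=3,j=1): S=125.1725, K−S=18.4775, hold=21.0727 ⇒ V=21.0727 continue | (k=3,j=2): S=146.7879, K−S=0.0000, hold=8.9366 ⇒ V=8.9366 continue | (k=3,j=3): S=172.1359, K−S=0.0000, hold=2.4200 ⇒ V=2.4200 continue  boundary S*=106.7401
step 2: (k=2,j=0): S=115.5895, K−S=28.0605, hold=29.0085 ⇒ V=29.0085 continue | (k=2,j=1): S=135.5500, K−S=8.1000, hold=15.0406 ⇒ V=15.0406 continue | (k=2,j=2): S=158.9574, K−S=0.0000, hold=5.7051 ⇒ V=5.7051 continue  boundary S*=-
step 1: (k=1,j=0): S=125.1725, K−S=18.4775, hold=22.0508 ⇒ V=22.0508 continue | (k=1,j=1): S=146.7879, K−S=0.0000, hold=10.4042 ⇒ V=10.4042 continue  boundary S*=-
step 0: (k=0,j=0): S=135.5500, K−S=8.1000, hold=16.2562 ⇒ V=16.2562 continue  boundary S*=-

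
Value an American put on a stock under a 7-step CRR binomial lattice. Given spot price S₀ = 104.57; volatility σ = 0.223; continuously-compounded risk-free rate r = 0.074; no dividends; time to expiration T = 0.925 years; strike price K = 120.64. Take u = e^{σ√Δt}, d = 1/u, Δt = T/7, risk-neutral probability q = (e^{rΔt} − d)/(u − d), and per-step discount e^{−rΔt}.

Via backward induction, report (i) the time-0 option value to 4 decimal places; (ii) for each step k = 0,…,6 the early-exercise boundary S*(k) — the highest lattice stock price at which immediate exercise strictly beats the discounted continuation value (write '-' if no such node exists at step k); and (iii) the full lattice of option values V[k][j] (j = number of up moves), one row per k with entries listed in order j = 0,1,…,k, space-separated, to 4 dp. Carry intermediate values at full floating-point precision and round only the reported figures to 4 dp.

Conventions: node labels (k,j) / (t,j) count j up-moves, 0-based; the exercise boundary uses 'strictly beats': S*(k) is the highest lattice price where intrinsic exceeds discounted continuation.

price = 16.7022
boundary = - 96.4276 88.9193 96.4276 104.5700 96.4276 104.5700
tree:
16.7022
24.2124 10.6158
31.7207 16.3494 5.9304
38.6444 24.2124 9.9566 2.6125
45.0290 31.7207 16.0700 4.9359 0.6831
50.9165 38.6444 24.2124 9.0791 1.5005 0.0000
56.3455 45.0290 31.7207 16.0700 3.2960 0.0000 0.0000
61.3518 50.9165 38.6444 24.2124 7.2401 0.0000 0.0000 0.0000

params: Δt=0.13214 u=1.08444 d=0.92213 q=0.54029 e^(-rΔt)=0.99027
t_7 payoffs: 61.3518 50.9165 38.6444 24.2124 7.2401 0.0000 0.0000 0.0000
t_6: node(6,0) S=64.2945 payoff=56.3455 vs cont=55.1716 → 56.3455 [stop]  node(6,1) S=75.6110 payoff=45.0290 vs cont=43.8551 → 45.0290 [stop]  node(6,2) S=88.9193 payoff=31.7207 vs cont=30.5468 → 31.7207 [stop]  node(6,3) S=104.5700 payoff=16.0700 vs cont=14.8961 → 16.0700 [stop]  node(6,4) S=122.9754 payoff=0.0000 vs cont=3.2960 → 3.2960 [wait]  node(6,5) S=144.6203 payoff=0.0000 vs cont=0.0000 → 0.0000 [wait]  node(6,6) S=170.0750 payoff=0.0000 vs cont=0.0000 → 0.0000 [wait]  ⇒ S*(6)=104.5700
t_5: node(5,0) S=69.7235 payoff=50.9165 vs cont=49.7425 → 50.9165 [stop]  node(5,1) S=81.9956 payoff=38.6444 vs cont=37.4705 → 38.6444 [stop]  node(5,2) S=96.4276 payoff=24.2124 vs cont=23.0384 → 24.2124 [stop]  node(5,3) S=113.3999 payoff=7.2401 vs cont=9.0791 → 9.0791 [wait]  node(5,4) S=133.3594 payoff=0.0000 vs cont=1.5005 → 1.5005 [wait]  node(5,5) S=156.8320 payoff=0.0000 vs cont=0.0000 → 0.0000 [wait]  ⇒ S*(5)=96.4276
t_4: node(4,0) S=75.6110 payoff=45.0290 vs cont=43.8551 → 45.0290 [stop]  node(4,1) S=88.9193 payoff=31.7207 vs cont=30.5468 → 31.7207 [stop]  node(4,2) S=104.5700 payoff=16.0700 vs cont=15.8800 → 16.0700 [stop]  node(4,3) S=122.9754 payoff=0.0000 vs cont=4.9359 → 4.9359 [wait]  node(4,4) S=144.6203 payoff=0.0000 vs cont=0.6831 → 0.6831 [wait]  ⇒ S*(4)=104.5700
t_3: node(3,0) S=81.9956 payoff=38.6444 vs cont=37.4705 → 38.6444 [stop]  node(3,1) S=96.4276 payoff=24.2124 vs cont=23.0384 → 24.2124 [stop]  node(3,2) S=113.3999 payoff=7.2401 vs cont=9.9566 → 9.9566 [wait]  node(3,3) S=133.3594 payoff=0.0000 vs cont=2.6125 → 2.6125 [wait]  ⇒ S*(3)=96.4276
t_2: node(2,0) S=88.9193 payoff=31.7207 vs cont=30.5468 → 31.7207 [stop]  node(2,1) S=104.5700 payoff=16.0700 vs cont=16.3494 → 16.3494 [wait]  node(2,2) S=122.9754 payoff=0.0000 vs cont=5.9304 → 5.9304 [wait]  ⇒ S*(2)=88.9193
t_1: node(1,0) S=96.4276 payoff=24.2124 vs cont=23.1879 → 24.2124 [stop]  node(1,1) S=113.3999 payoff=7.2401 vs cont=10.6158 → 10.6158 [wait]  ⇒ S*(1)=96.4276
t_0: node(0,0) S=104.5700 payoff=16.0700 vs cont=16.7022 → 16.7022 [wait]  ⇒ S*(0)=-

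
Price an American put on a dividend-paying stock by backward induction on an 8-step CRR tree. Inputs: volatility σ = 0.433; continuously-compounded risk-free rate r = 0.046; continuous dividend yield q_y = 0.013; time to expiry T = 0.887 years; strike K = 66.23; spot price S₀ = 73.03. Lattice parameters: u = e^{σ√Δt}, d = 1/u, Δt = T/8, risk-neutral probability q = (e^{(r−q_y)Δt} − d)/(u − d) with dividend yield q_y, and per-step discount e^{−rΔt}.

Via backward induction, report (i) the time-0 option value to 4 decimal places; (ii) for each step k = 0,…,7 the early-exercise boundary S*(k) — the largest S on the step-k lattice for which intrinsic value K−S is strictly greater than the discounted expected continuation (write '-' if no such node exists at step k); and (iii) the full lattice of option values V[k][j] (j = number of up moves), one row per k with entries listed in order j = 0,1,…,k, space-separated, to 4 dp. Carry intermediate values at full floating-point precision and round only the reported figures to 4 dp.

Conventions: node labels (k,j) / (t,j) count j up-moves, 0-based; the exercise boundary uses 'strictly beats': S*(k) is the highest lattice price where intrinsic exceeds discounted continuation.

params: Δt=0.11088 u=1.15509 d=0.86573 q=0.47669 e^(-rΔt)=0.99491
t_8 payoffs: 43.1854 35.4830 25.2063 11.4946 0.0000 0.0000 0.0000 0.0000 0.0000
t_7: node(7,0) S=26.6186 payoff=39.6114 vs cont=39.3128 → 39.6114 [stop]  node(7,1) S=35.5156 payoff=30.7144 vs cont=30.4287 → 30.7144 [stop]  node(7,2) S=47.3862 payoff=18.8438 vs cont=18.5751 → 18.8438 [stop]  node(7,3) S=63.2244 payoff=3.0056 vs cont=5.9847 → 5.9847 [wait]  node(7,4) S=84.3564 payoff=0.0000 vs cont=0.0000 → 0.0000 [wait]  node(7,5) S=112.5514 payoff=0.0000 vs cont=0.0000 → 0.0000 [wait]  node(7,6) S=150.1703 payoff=0.0000 vs cont=0.0000 → 0.0000 [wait]  node(7,7) S=200.3628 payoff=0.0000 vs cont=0.0000 → 0.0000 [wait]  ⇒ S*(7)=47.3862
t_6: node(6,0) S=30.7470 payoff=35.4830 vs cont=35.1904 → 35.4830 [stop]  node(6,1) S=41.0237 payoff=25.2063 vs cont=24.9284 → 25.2063 [stop]  node(6,2) S=54.7354 payoff=11.4946 vs cont=12.6494 → 12.6494 [wait]  node(6,3) S=73.0300 payoff=0.0000 vs cont=3.1159 → 3.1159 [wait]  node(6,4) S=97.4393 payoff=0.0000 vs cont=0.0000 → 0.0000 [wait]  node(6,5) S=130.0072 payoff=0.0000 vs cont=0.0000 → 0.0000 [wait]  node(6,6) S=173.4605 payoff=0.0000 vs cont=0.0000 → 0.0000 [wait]  ⇒ S*(6)=41.0237
t_5: node(5,0) S=35.5156 payoff=30.7144 vs cont=30.4287 → 30.7144 [stop]  node(5,1) S=47.3862 payoff=18.8438 vs cont=19.1228 → 19.1228 [wait]  node(5,2) S=63.2244 payoff=3.0056 vs cont=8.0637 → 8.0637 [wait]  node(5,3) S=84.3564 payoff=0.0000 vs cont=1.6223 → 1.6223 [wait]  node(5,4) S=112.5514 payoff=0.0000 vs cont=0.0000 → 0.0000 [wait]  node(5,5) S=150.1703 payoff=0.0000 vs cont=0.0000 → 0.0000 [wait]  ⇒ S*(5)=35.5156
t_4: node(4,0) S=41.0237 payoff=25.2063 vs cont=25.0607 → 25.2063 [stop]  node(4,1) S=54.7354 payoff=11.4946 vs cont=13.7806 → 13.7806 [wait]  node(4,2) S=73.0300 payoff=0.0000 vs cont=4.9678 → 4.9678 [wait]  node(4,3) S=97.4393 payoff=0.0000 vs cont=0.8447 → 0.8447 [wait]  node(4,4) S=130.0072 payoff=0.0000 vs cont=0.0000 → 0.0000 [wait]  ⇒ S*(4)=41.0237
t_3: node(3,0) S=47.3862 payoff=18.8438 vs cont=19.6593 → 19.6593 [wait]  node(3,1) S=63.2244 payoff=3.0056 vs cont=9.5309 → 9.5309 [wait]  node(3,2) S=84.3564 payoff=0.0000 vs cont=2.9871 → 2.9871 [wait]  node(3,3) S=112.5514 payoff=0.0000 vs cont=0.4398 → 0.4398 [wait]  ⇒ S*(3)=-
t_2: node(2,0) S=54.7354 payoff=11.4946 vs cont=14.7558 → 14.7558 [wait]  node(2,1) S=73.0300 payoff=0.0000 vs cont=6.3790 → 6.3790 [wait]  node(2,2) S=97.4393 payoff=0.0000 vs cont=1.7638 → 1.7638 [wait]  ⇒ S*(2)=-
t_1: node(1,0) S=63.2244 payoff=3.0056 vs cont=10.7079 → 10.7079 [wait]  node(1,1) S=84.3564 payoff=0.0000 vs cont=4.1577 → 4.1577 [wait]  ⇒ S*(1)=-
t_0: node(0,0) S=73.0300 payoff=0.0000 vs cont=7.5470 → 7.5470 [wait]  ⇒ S*(0)=-

price = 7.5470
boundary = - - - - 41.0237 35.5156 41.0237 47.3862
tree:
7.5470
10.7079 4.1577
14.7558 6.3790 1.7638
19.6593 9.5309 2.9871 0.4398
25.2063 13.7806 4.9678 0.8447 0.0000
30.7144 19.1228 8.0637 1.6223 0.0000 0.0000
35.4830 25.2063 12.6494 3.1159 0.0000 0.0000 0.0000
39.6114 30.7144 18.8438 5.9847 0.0000 0.0000 0.0000 0.0000
43.1854 35.4830 25.2063 11.4946 0.0000 0.0000 0.0000 0.0000 0.0000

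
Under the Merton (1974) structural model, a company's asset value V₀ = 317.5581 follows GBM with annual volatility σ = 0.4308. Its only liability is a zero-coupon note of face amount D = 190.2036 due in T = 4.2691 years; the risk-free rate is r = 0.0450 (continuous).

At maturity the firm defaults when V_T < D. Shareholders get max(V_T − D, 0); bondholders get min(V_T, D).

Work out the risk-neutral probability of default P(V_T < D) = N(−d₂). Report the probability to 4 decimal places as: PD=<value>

With assets at 317.5581 and a single debt payment of 190.2036 at 4.2691 years:
d₁ = [ln(V₀/D) + (r + σ²/2)T] / (σ√T)
   = [ln(317.5581/190.2036) + (0.0450 + 0.5·0.4308²)·4.2691] / (0.4308·√4.2691)
   = [0.512566 + 0.588258] / 0.890110 = 1.236727
d₂ = d₁ − σ√T = 1.236727 − 0.890110 = 0.346617
risk-neutral PD = N(−d₂) = N(-0.346617) = 0.364440

PD=0.3644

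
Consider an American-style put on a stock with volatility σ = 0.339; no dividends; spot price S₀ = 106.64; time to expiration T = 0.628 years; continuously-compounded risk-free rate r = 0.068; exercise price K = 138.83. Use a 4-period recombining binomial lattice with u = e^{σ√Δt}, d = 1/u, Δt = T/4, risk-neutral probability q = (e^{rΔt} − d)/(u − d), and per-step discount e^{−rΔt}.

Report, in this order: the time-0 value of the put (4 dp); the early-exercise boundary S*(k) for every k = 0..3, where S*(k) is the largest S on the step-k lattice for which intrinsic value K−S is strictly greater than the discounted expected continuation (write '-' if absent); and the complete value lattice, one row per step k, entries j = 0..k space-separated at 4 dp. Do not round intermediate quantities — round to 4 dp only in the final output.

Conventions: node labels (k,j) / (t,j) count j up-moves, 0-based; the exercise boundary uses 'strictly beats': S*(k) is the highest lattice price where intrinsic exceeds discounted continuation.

Δt=0.15700  u=1.14376  d=0.87431  q=0.50630  discount=0.98938
step 4 (expiry): payoffs max(K−S,0) = 76.5171 57.3129 32.1900 0.0000 0.0000
step 3: (k=3,j=0): S=71.2711, K−S=67.5589, hold=66.0847 ⇒ V=67.5589 exercise | (k=3,j=1): S=93.2362, K−S=45.5938, hold=44.1195 ⇒ V=45.5938 exercise | (k=3,j=2): S=121.9708, K−S=16.8592, hold=15.7234 ⇒ V=16.8592 exercise | (k=3,j=3): S=159.5611, K−S=0.0000, hold=0.0000 ⇒ V=0.0000 continue  boundary S*=121.9708
step 2: (k=2,j=0): S=81.5171, K−S=57.3129, hold=55.8386 ⇒ V=57.3129 exercise | (k=2,j=1): S=106.6400, K−S=32.1900, hold=30.7157 ⇒ V=32.1900 exercise | (k=2,j=2): S=139.5055, K−S=0.0000, hold=8.2350 ⇒ V=8.2350 continue  boundary S*=106.6400
step 1: (k=1,j=0): S=93.2362, K−S=45.5938, hold=44.1195 ⇒ V=45.5938 exercise | (k=1,j=1): S=121.9708, K−S=16.8592, hold=19.8485 ⇒ V=19.8485 continue  boundary S*=93.2362
step 0: (k=0,j=0): S=106.6400, K−S=32.1900, hold=32.2131 ⇒ V=32.2131 continue  boundary S*=-

price = 32.2131
boundary = - 93.2362 106.6400 121.9708
tree:
32.2131
45.5938 19.8485
57.3129 32.1900 8.2350
67.5589 45.5938 16.8592 0.0000
76.5171 57.3129 32.1900 0.0000 0.0000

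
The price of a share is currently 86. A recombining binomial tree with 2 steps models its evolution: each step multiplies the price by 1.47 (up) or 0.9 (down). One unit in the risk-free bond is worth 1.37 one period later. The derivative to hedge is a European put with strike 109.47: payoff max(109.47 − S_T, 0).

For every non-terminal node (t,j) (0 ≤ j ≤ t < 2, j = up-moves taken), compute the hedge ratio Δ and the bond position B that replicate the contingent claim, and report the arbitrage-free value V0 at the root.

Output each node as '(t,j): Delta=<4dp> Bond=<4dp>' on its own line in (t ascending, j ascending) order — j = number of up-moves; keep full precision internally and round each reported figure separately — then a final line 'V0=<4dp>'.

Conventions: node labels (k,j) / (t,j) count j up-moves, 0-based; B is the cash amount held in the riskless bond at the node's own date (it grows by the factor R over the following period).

Since d<R<u, set p* = (R−d)/(u−d) = 0.8246; price each node as the discounted p*-expectation of its children.
Terminal payoffs: V(2,0)=39.8100, V(2,1)=0.0000, V(2,2)=0.0000
  t=1,j=0: stock 77.4000 → up 113.7780 (V=0.0000), down 69.6600 (V=39.8100). Price 5.0980; hedge Δ=-0.9024, bond B=74.9401.
  t=1,j=1: stock 126.4200 → up 185.8374 (V=0.0000), down 113.7780 (V=0.0000). Price 0.0000; hedge Δ=0.0000, bond B=0.0000.
  t=0,j=0: stock 86.0000 → up 126.4200 (V=0.0000), down 77.4000 (V=5.0980). Price 0.6528; hedge Δ=-0.1040, bond B=9.5966.
Sanity check at the root: Δ(0,0)·S0 + B(0,0) reproduces V0 = 0.6528.

(0,0): Delta=-0.1040 Bond=9.5966
(1,0): Delta=-0.9024 Bond=74.9401
(1,1): Delta=0.0000 Bond=0.0000
V0=0.6528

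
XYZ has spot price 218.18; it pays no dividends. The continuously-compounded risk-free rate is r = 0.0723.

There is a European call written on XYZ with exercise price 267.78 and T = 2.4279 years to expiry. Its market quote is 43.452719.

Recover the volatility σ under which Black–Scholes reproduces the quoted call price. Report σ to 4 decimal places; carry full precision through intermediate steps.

sigma = 0.3428

At σ = 0.3428 the Black–Scholes value reproduces the quote:
σ√T = 0.3428·√2.4279 = 0.534141
d₁ = (ln(S/K) + (r+σ²/2)T) / (σ√T) = (ln(218.18/267.78) + (0.0723+0.3428²/2)·2.4279) / 0.534141 = (-0.204845 + 0.318191) / 0.534141 = 0.212201
d₂ = d₁ − σ√T = 0.212201 − 0.534141 = -0.321940
e^{−rT} = 0.839006
N(d₁) = 0.584025,  N(d₂) = 0.373749
V = S·N(d₁) − K·e^{−rT}·N(d₂) = 127.422550 − 83.969831 = 43.452719 (equal to the quote); since ∂V/∂σ > 0 for all σ, the implied volatility is unique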